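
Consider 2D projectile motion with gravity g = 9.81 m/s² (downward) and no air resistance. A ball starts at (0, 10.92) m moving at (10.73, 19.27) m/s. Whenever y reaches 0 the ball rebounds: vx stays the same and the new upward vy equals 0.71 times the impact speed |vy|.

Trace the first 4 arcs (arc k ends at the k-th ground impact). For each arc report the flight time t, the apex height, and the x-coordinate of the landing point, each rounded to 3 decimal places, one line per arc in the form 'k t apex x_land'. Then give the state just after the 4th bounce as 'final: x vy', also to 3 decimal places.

1 4.431 29.846 47.545
2 3.503 15.045 85.130
3 2.487 7.584 111.816
4 1.766 3.823 130.762
final: 130.762 6.149

Arc 1: start y=10.920, vy=19.270 → t=4.431, apex=29.846, x_land=47.545, impact vy=-24.199
  bounce: vy ← 0.71·24.199 = 17.181
Arc 2: start y=0.000, vy=17.181 → t=3.503, apex=15.045, x_land=85.130, impact vy=-17.181
  bounce: vy ← 0.71·17.181 = 12.199
Arc 3: start y=0.000, vy=12.199 → t=2.487, apex=7.584, x_land=111.816, impact vy=-12.199
  bounce: vy ← 0.71·12.199 = 8.661
Arc 4: start y=0.000, vy=8.661 → t=1.766, apex=3.823, x_land=130.762, impact vy=-8.661
  bounce: vy ← 0.71·8.661 = 6.149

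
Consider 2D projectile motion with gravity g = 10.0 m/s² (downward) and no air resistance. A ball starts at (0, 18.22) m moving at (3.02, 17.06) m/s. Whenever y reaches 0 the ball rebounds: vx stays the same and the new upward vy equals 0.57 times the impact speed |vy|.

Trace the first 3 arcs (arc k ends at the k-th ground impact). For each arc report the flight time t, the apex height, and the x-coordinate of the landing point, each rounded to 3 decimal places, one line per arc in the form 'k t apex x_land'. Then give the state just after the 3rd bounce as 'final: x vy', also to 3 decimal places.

1 4.266 32.772 12.884
2 2.919 10.648 21.698
3 1.664 3.459 26.722
final: 26.722 4.741

Arc 1: start y=18.220, vy=17.060 → t=4.266, apex=32.772, x_land=12.884, impact vy=-25.602
  bounce: vy ← 0.57·25.602 = 14.593
Arc 2: start y=0.000, vy=14.593 → t=2.919, apex=10.648, x_land=21.698, impact vy=-14.593
  bounce: vy ← 0.57·14.593 = 8.318
Arc 3: start y=0.000, vy=8.318 → t=1.664, apex=3.459, x_land=26.722, impact vy=-8.318
  bounce: vy ← 0.57·8.318 = 4.741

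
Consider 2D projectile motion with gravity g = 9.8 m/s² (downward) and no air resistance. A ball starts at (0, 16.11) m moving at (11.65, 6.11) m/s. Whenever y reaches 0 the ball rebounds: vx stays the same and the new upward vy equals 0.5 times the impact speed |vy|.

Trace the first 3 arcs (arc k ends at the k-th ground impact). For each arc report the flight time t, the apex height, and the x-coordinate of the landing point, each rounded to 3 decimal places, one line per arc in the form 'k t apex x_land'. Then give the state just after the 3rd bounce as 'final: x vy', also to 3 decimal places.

1 2.541 18.015 29.601
2 1.917 4.504 51.939
3 0.959 1.126 63.108
final: 63.108 2.349

Arc 1: start y=16.110, vy=6.110 → t=2.541, apex=18.015, x_land=29.601, impact vy=-18.791
  bounce: vy ← 0.5·18.791 = 9.395
Arc 2: start y=0.000, vy=9.395 → t=1.917, apex=4.504, x_land=51.939, impact vy=-9.395
  bounce: vy ← 0.5·9.395 = 4.698
Arc 3: start y=0.000, vy=4.698 → t=0.959, apex=1.126, x_land=63.108, impact vy=-4.698
  bounce: vy ← 0.5·4.698 = 2.349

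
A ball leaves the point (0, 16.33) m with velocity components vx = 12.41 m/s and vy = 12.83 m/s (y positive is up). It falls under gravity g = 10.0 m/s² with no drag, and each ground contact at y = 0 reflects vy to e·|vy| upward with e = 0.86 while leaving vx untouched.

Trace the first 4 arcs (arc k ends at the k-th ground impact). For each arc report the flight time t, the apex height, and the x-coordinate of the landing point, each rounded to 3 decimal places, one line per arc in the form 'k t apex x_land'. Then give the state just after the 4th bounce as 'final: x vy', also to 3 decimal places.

1 3.499 24.560 43.427
2 3.812 18.165 90.734
3 3.278 13.435 131.419
4 2.819 9.936 166.408
final: 166.408 12.123

Arc 1: start y=16.330, vy=12.830 → t=3.499, apex=24.560, x_land=43.427, impact vy=-22.163
  bounce: vy ← 0.86·22.163 = 19.060
Arc 2: start y=0.000, vy=19.060 → t=3.812, apex=18.165, x_land=90.734, impact vy=-19.060
  bounce: vy ← 0.86·19.060 = 16.392
Arc 3: start y=0.000, vy=16.392 → t=3.278, apex=13.435, x_land=131.419, impact vy=-16.392
  bounce: vy ← 0.86·16.392 = 14.097
Arc 4: start y=0.000, vy=14.097 → t=2.819, apex=9.936, x_land=166.408, impact vy=-14.097
  bounce: vy ← 0.86·14.097 = 12.123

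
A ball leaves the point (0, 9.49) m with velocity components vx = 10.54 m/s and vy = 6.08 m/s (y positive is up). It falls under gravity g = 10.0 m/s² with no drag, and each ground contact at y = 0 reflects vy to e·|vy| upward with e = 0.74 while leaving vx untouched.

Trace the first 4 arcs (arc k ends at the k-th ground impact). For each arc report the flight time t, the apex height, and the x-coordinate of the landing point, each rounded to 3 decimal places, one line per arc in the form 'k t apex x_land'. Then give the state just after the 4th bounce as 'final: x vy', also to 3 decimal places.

Arc 1: start y=9.490, vy=6.080 → t=2.114, apex=11.338, x_land=22.280, impact vy=-15.059
  bounce: vy ← 0.74·15.059 = 11.143
Arc 2: start y=0.000, vy=11.143 → t=2.229, apex=6.209, x_land=45.771, impact vy=-11.143
  bounce: vy ← 0.74·11.143 = 8.246
Arc 3: start y=0.000, vy=8.246 → t=1.649, apex=3.400, x_land=63.154, impact vy=-8.246
  bounce: vy ← 0.74·8.246 = 6.102
Arc 4: start y=0.000, vy=6.102 → t=1.220, apex=1.862, x_land=76.017, impact vy=-6.102
  bounce: vy ← 0.74·6.102 = 4.516

1 2.114 11.338 22.280
2 2.229 6.209 45.771
3 1.649 3.400 63.154
4 1.220 1.862 76.017
final: 76.017 4.516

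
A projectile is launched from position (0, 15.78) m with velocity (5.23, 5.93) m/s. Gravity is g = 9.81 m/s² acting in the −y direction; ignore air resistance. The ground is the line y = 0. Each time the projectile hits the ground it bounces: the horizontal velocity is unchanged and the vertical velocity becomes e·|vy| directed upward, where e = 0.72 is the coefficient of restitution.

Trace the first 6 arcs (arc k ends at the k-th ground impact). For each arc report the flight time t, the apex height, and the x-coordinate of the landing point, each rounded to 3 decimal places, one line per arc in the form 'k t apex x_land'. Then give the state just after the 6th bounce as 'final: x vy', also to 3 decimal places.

1 2.497 17.572 13.061
2 2.726 9.109 27.315
3 1.962 4.722 37.579
4 1.413 2.448 44.968
5 1.017 1.269 50.289
6 0.732 0.658 54.120
final: 54.120 2.587

Arc 1: start y=15.780, vy=5.930 → t=2.497, apex=17.572, x_land=13.061, impact vy=-18.568
  bounce: vy ← 0.72·18.568 = 13.369
Arc 2: start y=0.000, vy=13.369 → t=2.726, apex=9.109, x_land=27.315, impact vy=-13.369
  bounce: vy ← 0.72·13.369 = 9.626
Arc 3: start y=0.000, vy=9.626 → t=1.962, apex=4.722, x_land=37.579, impact vy=-9.626
  bounce: vy ← 0.72·9.626 = 6.930
Arc 4: start y=0.000, vy=6.930 → t=1.413, apex=2.448, x_land=44.968, impact vy=-6.930
  bounce: vy ← 0.72·6.930 = 4.990
Arc 5: start y=0.000, vy=4.990 → t=1.017, apex=1.269, x_land=50.289, impact vy=-4.990
  bounce: vy ← 0.72·4.990 = 3.593
Arc 6: start y=0.000, vy=3.593 → t=0.732, apex=0.658, x_land=54.120, impact vy=-3.593
  bounce: vy ← 0.72·3.593 = 2.587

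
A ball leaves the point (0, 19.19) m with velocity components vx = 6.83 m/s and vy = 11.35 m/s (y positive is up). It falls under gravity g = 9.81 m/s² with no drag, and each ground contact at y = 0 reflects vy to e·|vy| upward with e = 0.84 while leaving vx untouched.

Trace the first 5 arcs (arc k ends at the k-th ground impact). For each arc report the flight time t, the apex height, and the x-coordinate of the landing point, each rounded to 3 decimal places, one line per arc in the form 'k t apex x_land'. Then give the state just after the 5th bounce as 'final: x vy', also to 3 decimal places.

1 3.448 25.756 23.553
2 3.850 18.173 49.847
3 3.234 12.823 71.933
4 2.716 9.048 90.486
5 2.282 6.384 106.070
final: 106.070 9.401

Arc 1: start y=19.190, vy=11.350 → t=3.448, apex=25.756, x_land=23.553, impact vy=-22.480
  bounce: vy ← 0.84·22.480 = 18.883
Arc 2: start y=0.000, vy=18.883 → t=3.850, apex=18.173, x_land=49.847, impact vy=-18.883
  bounce: vy ← 0.84·18.883 = 15.862
Arc 3: start y=0.000, vy=15.862 → t=3.234, apex=12.823, x_land=71.933, impact vy=-15.862
  bounce: vy ← 0.84·15.862 = 13.324
Arc 4: start y=0.000, vy=13.324 → t=2.716, apex=9.048, x_land=90.486, impact vy=-13.324
  bounce: vy ← 0.84·13.324 = 11.192
Arc 5: start y=0.000, vy=11.192 → t=2.282, apex=6.384, x_land=106.070, impact vy=-11.192
  bounce: vy ← 0.84·11.192 = 9.401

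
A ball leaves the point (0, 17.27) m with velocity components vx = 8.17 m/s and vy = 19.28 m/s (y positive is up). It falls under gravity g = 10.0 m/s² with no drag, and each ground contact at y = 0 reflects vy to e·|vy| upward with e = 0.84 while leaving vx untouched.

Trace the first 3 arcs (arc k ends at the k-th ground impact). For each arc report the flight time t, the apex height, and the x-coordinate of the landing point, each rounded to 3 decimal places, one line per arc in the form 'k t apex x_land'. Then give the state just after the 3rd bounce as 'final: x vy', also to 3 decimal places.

1 4.606 35.856 37.630
2 4.499 25.300 74.386
3 3.779 17.852 105.261
final: 105.261 15.872

Arc 1: start y=17.270, vy=19.280 → t=4.606, apex=35.856, x_land=37.630, impact vy=-26.779
  bounce: vy ← 0.84·26.779 = 22.494
Arc 2: start y=0.000, vy=22.494 → t=4.499, apex=25.300, x_land=74.386, impact vy=-22.494
  bounce: vy ← 0.84·22.494 = 18.895
Arc 3: start y=0.000, vy=18.895 → t=3.779, apex=17.852, x_land=105.261, impact vy=-18.895
  bounce: vy ← 0.84·18.895 = 15.872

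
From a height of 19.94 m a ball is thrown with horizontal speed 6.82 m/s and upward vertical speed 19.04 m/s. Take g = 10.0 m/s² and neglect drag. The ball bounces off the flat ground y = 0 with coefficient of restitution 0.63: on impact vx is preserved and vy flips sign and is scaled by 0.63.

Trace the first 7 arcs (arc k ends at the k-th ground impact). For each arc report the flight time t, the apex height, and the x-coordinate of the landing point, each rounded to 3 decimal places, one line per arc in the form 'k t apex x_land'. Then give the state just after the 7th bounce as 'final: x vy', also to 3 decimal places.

1 4.663 38.066 31.803
2 3.477 15.108 55.513
3 2.190 5.997 70.451
4 1.380 2.380 79.862
5 0.869 0.945 85.790
6 0.548 0.375 89.525
7 0.345 0.149 91.879
final: 91.879 1.087

Arc 1: start y=19.940, vy=19.040 → t=4.663, apex=38.066, x_land=31.803, impact vy=-27.592
  bounce: vy ← 0.63·27.592 = 17.383
Arc 2: start y=0.000, vy=17.383 → t=3.477, apex=15.108, x_land=55.513, impact vy=-17.383
  bounce: vy ← 0.63·17.383 = 10.951
Arc 3: start y=0.000, vy=10.951 → t=2.190, apex=5.997, x_land=70.451, impact vy=-10.951
  bounce: vy ← 0.63·10.951 = 6.899
Arc 4: start y=0.000, vy=6.899 → t=1.380, apex=2.380, x_land=79.862, impact vy=-6.899
  bounce: vy ← 0.63·6.899 = 4.347
Arc 5: start y=0.000, vy=4.347 → t=0.869, apex=0.945, x_land=85.790, impact vy=-4.347
  bounce: vy ← 0.63·4.347 = 2.738
Arc 6: start y=0.000, vy=2.738 → t=0.548, apex=0.375, x_land=89.525, impact vy=-2.738
  bounce: vy ← 0.63·2.738 = 1.725
Arc 7: start y=0.000, vy=1.725 → t=0.345, apex=0.149, x_land=91.879, impact vy=-1.725
  bounce: vy ← 0.63·1.725 = 1.087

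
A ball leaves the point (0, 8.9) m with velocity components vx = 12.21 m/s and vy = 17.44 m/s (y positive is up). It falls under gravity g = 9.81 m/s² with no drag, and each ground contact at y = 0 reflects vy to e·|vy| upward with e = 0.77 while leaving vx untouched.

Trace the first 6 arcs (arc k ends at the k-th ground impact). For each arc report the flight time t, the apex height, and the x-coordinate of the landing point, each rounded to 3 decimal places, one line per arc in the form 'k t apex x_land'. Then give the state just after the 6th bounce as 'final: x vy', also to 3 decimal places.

Arc 1: start y=8.900, vy=17.440 → t=4.008, apex=24.402, x_land=48.941, impact vy=-21.881
  bounce: vy ← 0.77·21.881 = 16.848
Arc 2: start y=0.000, vy=16.848 → t=3.435, apex=14.468, x_land=90.881, impact vy=-16.848
  bounce: vy ← 0.77·16.848 = 12.973
Arc 3: start y=0.000, vy=12.973 → t=2.645, apex=8.578, x_land=123.175, impact vy=-12.973
  bounce: vy ← 0.77·12.973 = 9.989
Arc 4: start y=0.000, vy=9.989 → t=2.037, apex=5.086, x_land=148.041, impact vy=-9.989
  bounce: vy ← 0.77·9.989 = 7.692
Arc 5: start y=0.000, vy=7.692 → t=1.568, apex=3.015, x_land=167.189, impact vy=-7.692
  bounce: vy ← 0.77·7.692 = 5.923
Arc 6: start y=0.000, vy=5.923 → t=1.207, apex=1.788, x_land=181.932, impact vy=-5.923
  bounce: vy ← 0.77·5.923 = 4.560

1 4.008 24.402 48.941
2 3.435 14.468 90.881
3 2.645 8.578 123.175
4 2.037 5.086 148.041
5 1.568 3.015 167.189
6 1.207 1.788 181.932
final: 181.932 4.560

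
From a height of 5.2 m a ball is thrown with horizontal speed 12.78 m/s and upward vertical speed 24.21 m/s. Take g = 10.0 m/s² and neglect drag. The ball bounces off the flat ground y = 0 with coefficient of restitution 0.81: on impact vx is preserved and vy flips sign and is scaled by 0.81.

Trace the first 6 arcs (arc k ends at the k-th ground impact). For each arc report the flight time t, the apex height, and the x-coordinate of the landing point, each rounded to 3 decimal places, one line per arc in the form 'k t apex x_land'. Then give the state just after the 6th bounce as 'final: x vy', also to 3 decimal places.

1 5.048 34.506 64.514
2 4.256 22.640 118.903
3 3.447 14.854 162.957
4 2.792 9.746 198.642
5 2.262 6.394 227.546
6 1.832 4.195 250.959
final: 250.959 7.419

Arc 1: start y=5.200, vy=24.210 → t=5.048, apex=34.506, x_land=64.514, impact vy=-26.270
  bounce: vy ← 0.81·26.270 = 21.279
Arc 2: start y=0.000, vy=21.279 → t=4.256, apex=22.640, x_land=118.903, impact vy=-21.279
  bounce: vy ← 0.81·21.279 = 17.236
Arc 3: start y=0.000, vy=17.236 → t=3.447, apex=14.854, x_land=162.957, impact vy=-17.236
  bounce: vy ← 0.81·17.236 = 13.961
Arc 4: start y=0.000, vy=13.961 → t=2.792, apex=9.746, x_land=198.642, impact vy=-13.961
  bounce: vy ← 0.81·13.961 = 11.308
Arc 5: start y=0.000, vy=11.308 → t=2.262, apex=6.394, x_land=227.546, impact vy=-11.308
  bounce: vy ← 0.81·11.308 = 9.160
Arc 6: start y=0.000, vy=9.160 → t=1.832, apex=4.195, x_land=250.959, impact vy=-9.160
  bounce: vy ← 0.81·9.160 = 7.419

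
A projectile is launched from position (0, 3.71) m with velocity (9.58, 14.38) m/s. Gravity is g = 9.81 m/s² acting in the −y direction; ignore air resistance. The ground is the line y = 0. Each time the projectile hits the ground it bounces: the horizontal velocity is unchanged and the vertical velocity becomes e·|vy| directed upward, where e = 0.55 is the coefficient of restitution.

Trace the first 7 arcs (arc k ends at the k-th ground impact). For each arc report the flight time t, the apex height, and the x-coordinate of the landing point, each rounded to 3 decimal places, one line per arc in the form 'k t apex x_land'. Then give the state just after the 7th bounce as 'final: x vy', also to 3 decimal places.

1 3.170 14.249 30.371
2 1.875 4.310 48.333
3 1.031 1.304 58.211
4 0.567 0.394 63.645
5 0.312 0.119 66.633
6 0.172 0.036 68.277
7 0.094 0.011 69.180
final: 69.180 0.255

Arc 1: start y=3.710, vy=14.380 → t=3.170, apex=14.249, x_land=30.371, impact vy=-16.720
  bounce: vy ← 0.55·16.720 = 9.196
Arc 2: start y=0.000, vy=9.196 → t=1.875, apex=4.310, x_land=48.333, impact vy=-9.196
  bounce: vy ← 0.55·9.196 = 5.058
Arc 3: start y=0.000, vy=5.058 → t=1.031, apex=1.304, x_land=58.211, impact vy=-5.058
  bounce: vy ← 0.55·5.058 = 2.782
Arc 4: start y=0.000, vy=2.782 → t=0.567, apex=0.394, x_land=63.645, impact vy=-2.782
  bounce: vy ← 0.55·2.782 = 1.530
Arc 5: start y=0.000, vy=1.530 → t=0.312, apex=0.119, x_land=66.633, impact vy=-1.530
  bounce: vy ← 0.55·1.530 = 0.842
Arc 6: start y=0.000, vy=0.842 → t=0.172, apex=0.036, x_land=68.277, impact vy=-0.842
  bounce: vy ← 0.55·0.842 = 0.463
Arc 7: start y=0.000, vy=0.463 → t=0.094, apex=0.011, x_land=69.180, impact vy=-0.463
  bounce: vy ← 0.55·0.463 = 0.255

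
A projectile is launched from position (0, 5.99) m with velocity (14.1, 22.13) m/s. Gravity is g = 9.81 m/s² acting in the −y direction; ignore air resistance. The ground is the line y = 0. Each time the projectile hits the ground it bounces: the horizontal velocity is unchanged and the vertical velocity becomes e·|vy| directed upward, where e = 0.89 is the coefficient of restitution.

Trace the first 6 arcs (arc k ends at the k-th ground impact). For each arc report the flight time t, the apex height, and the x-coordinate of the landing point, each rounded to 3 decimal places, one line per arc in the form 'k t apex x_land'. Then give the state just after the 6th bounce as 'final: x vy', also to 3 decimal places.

Arc 1: start y=5.990, vy=22.130 → t=4.768, apex=30.951, x_land=67.227, impact vy=-24.643
  bounce: vy ← 0.89·24.643 = 21.932
Arc 2: start y=0.000, vy=21.932 → t=4.471, apex=24.516, x_land=130.273, impact vy=-21.932
  bounce: vy ← 0.89·21.932 = 19.519
Arc 3: start y=0.000, vy=19.519 → t=3.980, apex=19.419, x_land=186.384, impact vy=-19.519
  bounce: vy ← 0.89·19.519 = 17.372
Arc 4: start y=0.000, vy=17.372 → t=3.542, apex=15.382, x_land=236.322, impact vy=-17.372
  bounce: vy ← 0.89·17.372 = 15.461
Arc 5: start y=0.000, vy=15.461 → t=3.152, apex=12.184, x_land=280.768, impact vy=-15.461
  bounce: vy ← 0.89·15.461 = 13.761
Arc 6: start y=0.000, vy=13.761 → t=2.805, apex=9.651, x_land=320.324, impact vy=-13.761
  bounce: vy ← 0.89·13.761 = 12.247

1 4.768 30.951 67.227
2 4.471 24.516 130.273
3 3.980 19.419 186.384
4 3.542 15.382 236.322
5 3.152 12.184 280.768
6 2.805 9.651 320.324
final: 320.324 12.247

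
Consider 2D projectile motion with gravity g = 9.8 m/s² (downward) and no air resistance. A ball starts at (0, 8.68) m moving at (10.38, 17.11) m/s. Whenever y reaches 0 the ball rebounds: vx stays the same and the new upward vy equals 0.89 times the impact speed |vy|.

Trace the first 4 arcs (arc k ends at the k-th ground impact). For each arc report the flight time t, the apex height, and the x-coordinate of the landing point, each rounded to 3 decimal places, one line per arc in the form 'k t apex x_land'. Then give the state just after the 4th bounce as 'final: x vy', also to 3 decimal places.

1 3.941 23.616 40.911
2 3.908 18.706 81.473
3 3.478 14.817 117.574
4 3.095 11.737 149.703
final: 149.703 13.499

Arc 1: start y=8.680, vy=17.110 → t=3.941, apex=23.616, x_land=40.911, impact vy=-21.515
  bounce: vy ← 0.89·21.515 = 19.148
Arc 2: start y=0.000, vy=19.148 → t=3.908, apex=18.706, x_land=81.473, impact vy=-19.148
  bounce: vy ← 0.89·19.148 = 17.042
Arc 3: start y=0.000, vy=17.042 → t=3.478, apex=14.817, x_land=117.574, impact vy=-17.042
  bounce: vy ← 0.89·17.042 = 15.167
Arc 4: start y=0.000, vy=15.167 → t=3.095, apex=11.737, x_land=149.703, impact vy=-15.167
  bounce: vy ← 0.89·15.167 = 13.499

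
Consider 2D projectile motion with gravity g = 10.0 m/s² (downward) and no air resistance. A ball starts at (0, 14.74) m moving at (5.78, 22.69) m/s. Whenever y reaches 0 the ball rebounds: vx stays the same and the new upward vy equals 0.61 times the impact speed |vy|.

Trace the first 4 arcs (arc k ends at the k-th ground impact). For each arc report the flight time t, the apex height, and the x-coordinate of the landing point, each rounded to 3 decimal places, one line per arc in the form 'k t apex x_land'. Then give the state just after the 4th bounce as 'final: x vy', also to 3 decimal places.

Arc 1: start y=14.740, vy=22.690 → t=5.114, apex=40.482, x_land=29.561, impact vy=-28.454
  bounce: vy ← 0.61·28.454 = 17.357
Arc 2: start y=0.000, vy=17.357 → t=3.471, apex=15.063, x_land=49.626, impact vy=-17.357
  bounce: vy ← 0.61·17.357 = 10.588
Arc 3: start y=0.000, vy=10.588 → t=2.118, apex=5.605, x_land=61.865, impact vy=-10.588
  bounce: vy ← 0.61·10.588 = 6.459
Arc 4: start y=0.000, vy=6.459 → t=1.292, apex=2.086, x_land=69.332, impact vy=-6.459
  bounce: vy ← 0.61·6.459 = 3.940

1 5.114 40.482 29.561
2 3.471 15.063 49.626
3 2.118 5.605 61.865
4 1.292 2.086 69.332
final: 69.332 3.940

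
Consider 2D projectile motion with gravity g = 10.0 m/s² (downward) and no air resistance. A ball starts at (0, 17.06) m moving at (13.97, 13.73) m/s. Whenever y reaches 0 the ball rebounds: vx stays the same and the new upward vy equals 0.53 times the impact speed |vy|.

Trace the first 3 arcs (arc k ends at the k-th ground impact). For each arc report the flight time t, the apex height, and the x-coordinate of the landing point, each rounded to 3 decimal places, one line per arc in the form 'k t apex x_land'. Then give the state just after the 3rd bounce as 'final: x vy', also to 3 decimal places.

Arc 1: start y=17.060, vy=13.730 → t=3.675, apex=26.486, x_land=51.333, impact vy=-23.015
  bounce: vy ← 0.53·23.015 = 12.198
Arc 2: start y=0.000, vy=12.198 → t=2.440, apex=7.440, x_land=85.415, impact vy=-12.198
  bounce: vy ← 0.53·12.198 = 6.465
Arc 3: start y=0.000, vy=6.465 → t=1.293, apex=2.090, x_land=103.479, impact vy=-6.465
  bounce: vy ← 0.53·6.465 = 3.426

1 3.675 26.486 51.333
2 2.440 7.440 85.415
3 1.293 2.090 103.479
final: 103.479 3.426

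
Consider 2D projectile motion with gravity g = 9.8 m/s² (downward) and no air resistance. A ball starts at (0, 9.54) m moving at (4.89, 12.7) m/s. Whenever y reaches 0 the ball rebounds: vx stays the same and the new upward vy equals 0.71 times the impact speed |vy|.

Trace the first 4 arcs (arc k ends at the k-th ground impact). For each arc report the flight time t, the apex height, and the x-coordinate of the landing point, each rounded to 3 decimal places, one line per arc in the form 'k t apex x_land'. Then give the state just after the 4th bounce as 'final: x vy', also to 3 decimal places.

Arc 1: start y=9.540, vy=12.700 → t=3.200, apex=17.769, x_land=15.649, impact vy=-18.662
  bounce: vy ← 0.71·18.662 = 13.250
Arc 2: start y=0.000, vy=13.250 → t=2.704, apex=8.957, x_land=28.872, impact vy=-13.250
  bounce: vy ← 0.71·13.250 = 9.408
Arc 3: start y=0.000, vy=9.408 → t=1.920, apex=4.515, x_land=38.260, impact vy=-9.408
  bounce: vy ← 0.71·9.408 = 6.679
Arc 4: start y=0.000, vy=6.679 → t=1.363, apex=2.276, x_land=44.926, impact vy=-6.679
  bounce: vy ← 0.71·6.679 = 4.742

1 3.200 17.769 15.649
2 2.704 8.957 28.872
3 1.920 4.515 38.260
4 1.363 2.276 44.926
final: 44.926 4.742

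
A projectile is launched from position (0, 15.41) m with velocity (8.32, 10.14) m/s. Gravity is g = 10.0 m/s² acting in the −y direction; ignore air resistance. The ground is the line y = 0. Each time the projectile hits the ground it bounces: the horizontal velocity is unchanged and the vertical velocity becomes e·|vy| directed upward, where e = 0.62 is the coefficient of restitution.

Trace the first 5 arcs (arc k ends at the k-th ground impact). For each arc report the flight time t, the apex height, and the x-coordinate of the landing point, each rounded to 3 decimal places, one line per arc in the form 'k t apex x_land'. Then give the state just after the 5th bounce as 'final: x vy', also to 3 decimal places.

Arc 1: start y=15.410, vy=10.140 → t=3.041, apex=20.551, x_land=25.304, impact vy=-20.274
  bounce: vy ← 0.62·20.274 = 12.570
Arc 2: start y=0.000, vy=12.570 → t=2.514, apex=7.900, x_land=46.220, impact vy=-12.570
  bounce: vy ← 0.62·12.570 = 7.793
Arc 3: start y=0.000, vy=7.793 → t=1.559, apex=3.037, x_land=59.188, impact vy=-7.793
  bounce: vy ← 0.62·7.793 = 4.832
Arc 4: start y=0.000, vy=4.832 → t=0.966, apex=1.167, x_land=67.228, impact vy=-4.832
  bounce: vy ← 0.62·4.832 = 2.996
Arc 5: start y=0.000, vy=2.996 → t=0.599, apex=0.449, x_land=72.213, impact vy=-2.996
  bounce: vy ← 0.62·2.996 = 1.857

1 3.041 20.551 25.304
2 2.514 7.900 46.220
3 1.559 3.037 59.188
4 0.966 1.167 67.228
5 0.599 0.449 72.213
final: 72.213 1.857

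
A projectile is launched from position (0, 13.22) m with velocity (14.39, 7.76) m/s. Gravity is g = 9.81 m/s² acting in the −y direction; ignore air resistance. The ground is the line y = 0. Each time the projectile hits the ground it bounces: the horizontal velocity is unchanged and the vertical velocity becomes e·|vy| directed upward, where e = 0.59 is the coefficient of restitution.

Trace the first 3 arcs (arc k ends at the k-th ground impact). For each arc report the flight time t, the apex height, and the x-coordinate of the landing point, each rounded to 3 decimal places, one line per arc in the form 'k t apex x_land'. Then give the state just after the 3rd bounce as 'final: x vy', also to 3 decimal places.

1 2.613 16.289 37.606
2 2.150 5.670 68.550
3 1.269 1.974 86.807
final: 86.807 3.672

Arc 1: start y=13.220, vy=7.760 → t=2.613, apex=16.289, x_land=37.606, impact vy=-17.877
  bounce: vy ← 0.59·17.877 = 10.548
Arc 2: start y=0.000, vy=10.548 → t=2.150, apex=5.670, x_land=68.550, impact vy=-10.548
  bounce: vy ← 0.59·10.548 = 6.223
Arc 3: start y=0.000, vy=6.223 → t=1.269, apex=1.974, x_land=86.807, impact vy=-6.223
  bounce: vy ← 0.59·6.223 = 3.672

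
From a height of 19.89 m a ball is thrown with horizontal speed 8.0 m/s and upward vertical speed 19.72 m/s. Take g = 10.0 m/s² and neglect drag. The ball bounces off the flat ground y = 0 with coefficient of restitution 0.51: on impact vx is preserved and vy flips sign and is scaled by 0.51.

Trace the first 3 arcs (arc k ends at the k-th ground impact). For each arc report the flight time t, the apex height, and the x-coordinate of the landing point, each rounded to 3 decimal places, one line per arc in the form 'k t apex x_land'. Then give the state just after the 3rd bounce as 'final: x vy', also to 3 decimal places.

1 4.777 39.334 38.214
2 2.861 10.231 61.101
3 1.459 2.661 72.774
final: 72.774 3.721

Arc 1: start y=19.890, vy=19.720 → t=4.777, apex=39.334, x_land=38.214, impact vy=-28.048
  bounce: vy ← 0.51·28.048 = 14.304
Arc 2: start y=0.000, vy=14.304 → t=2.861, apex=10.231, x_land=61.101, impact vy=-14.304
  bounce: vy ← 0.51·14.304 = 7.295
Arc 3: start y=0.000, vy=7.295 → t=1.459, apex=2.661, x_land=72.774, impact vy=-7.295
  bounce: vy ← 0.51·7.295 = 3.721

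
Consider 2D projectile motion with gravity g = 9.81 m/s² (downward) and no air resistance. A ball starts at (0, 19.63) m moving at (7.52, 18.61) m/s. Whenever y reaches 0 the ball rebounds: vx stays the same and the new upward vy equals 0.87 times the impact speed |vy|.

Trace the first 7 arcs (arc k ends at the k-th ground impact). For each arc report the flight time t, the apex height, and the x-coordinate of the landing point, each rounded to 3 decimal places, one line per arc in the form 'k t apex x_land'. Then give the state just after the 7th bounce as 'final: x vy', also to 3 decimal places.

1 4.654 37.282 34.998
2 4.797 28.219 71.072
3 4.173 21.359 102.457
4 3.631 16.166 129.761
5 3.159 12.236 153.516
6 2.748 9.262 174.183
7 2.391 7.010 192.163
final: 192.163 10.203

Arc 1: start y=19.630, vy=18.610 → t=4.654, apex=37.282, x_land=34.998, impact vy=-27.046
  bounce: vy ← 0.87·27.046 = 23.530
Arc 2: start y=0.000, vy=23.530 → t=4.797, apex=28.219, x_land=71.072, impact vy=-23.530
  bounce: vy ← 0.87·23.530 = 20.471
Arc 3: start y=0.000, vy=20.471 → t=4.173, apex=21.359, x_land=102.457, impact vy=-20.471
  bounce: vy ← 0.87·20.471 = 17.810
Arc 4: start y=0.000, vy=17.810 → t=3.631, apex=16.166, x_land=129.761, impact vy=-17.810
  bounce: vy ← 0.87·17.810 = 15.494
Arc 5: start y=0.000, vy=15.494 → t=3.159, apex=12.236, x_land=153.516, impact vy=-15.494
  bounce: vy ← 0.87·15.494 = 13.480
Arc 6: start y=0.000, vy=13.480 → t=2.748, apex=9.262, x_land=174.183, impact vy=-13.480
  bounce: vy ← 0.87·13.480 = 11.728
Arc 7: start y=0.000, vy=11.728 → t=2.391, apex=7.010, x_land=192.163, impact vy=-11.728
  bounce: vy ← 0.87·11.728 = 10.203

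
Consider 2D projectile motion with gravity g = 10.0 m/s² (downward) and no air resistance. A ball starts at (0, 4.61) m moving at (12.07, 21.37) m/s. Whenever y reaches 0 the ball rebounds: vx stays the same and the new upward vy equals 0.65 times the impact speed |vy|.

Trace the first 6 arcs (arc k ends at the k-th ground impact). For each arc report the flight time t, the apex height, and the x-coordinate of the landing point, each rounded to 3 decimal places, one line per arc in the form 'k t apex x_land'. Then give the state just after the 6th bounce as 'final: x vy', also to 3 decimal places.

Arc 1: start y=4.610, vy=21.370 → t=4.480, apex=27.444, x_land=54.071, impact vy=-23.428
  bounce: vy ← 0.65·23.428 = 15.228
Arc 2: start y=0.000, vy=15.228 → t=3.046, apex=11.595, x_land=90.832, impact vy=-15.228
  bounce: vy ← 0.65·15.228 = 9.898
Arc 3: start y=0.000, vy=9.898 → t=1.980, apex=4.899, x_land=114.727, impact vy=-9.898
  bounce: vy ← 0.65·9.898 = 6.434
Arc 4: start y=0.000, vy=6.434 → t=1.287, apex=2.070, x_land=130.259, impact vy=-6.434
  bounce: vy ← 0.65·6.434 = 4.182
Arc 5: start y=0.000, vy=4.182 → t=0.836, apex=0.874, x_land=140.354, impact vy=-4.182
  bounce: vy ← 0.65·4.182 = 2.718
Arc 6: start y=0.000, vy=2.718 → t=0.544, apex=0.369, x_land=146.916, impact vy=-2.718
  bounce: vy ← 0.65·2.718 = 1.767

1 4.480 27.444 54.071
2 3.046 11.595 90.832
3 1.980 4.899 114.727
4 1.287 2.070 130.259
5 0.836 0.874 140.354
6 0.544 0.369 146.916
final: 146.916 1.767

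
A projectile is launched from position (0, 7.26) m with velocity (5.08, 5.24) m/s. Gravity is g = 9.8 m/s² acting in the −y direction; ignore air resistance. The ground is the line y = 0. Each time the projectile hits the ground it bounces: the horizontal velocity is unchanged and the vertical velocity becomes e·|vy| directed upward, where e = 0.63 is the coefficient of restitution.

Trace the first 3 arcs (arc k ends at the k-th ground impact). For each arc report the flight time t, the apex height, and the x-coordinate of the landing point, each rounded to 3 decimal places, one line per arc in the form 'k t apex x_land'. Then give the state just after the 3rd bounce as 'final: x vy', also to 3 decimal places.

1 1.864 8.661 9.470
2 1.675 3.438 17.980
3 1.055 1.364 23.341
final: 23.341 3.258

Arc 1: start y=7.260, vy=5.240 → t=1.864, apex=8.661, x_land=9.470, impact vy=-13.029
  bounce: vy ← 0.63·13.029 = 8.208
Arc 2: start y=0.000, vy=8.208 → t=1.675, apex=3.438, x_land=17.980, impact vy=-8.208
  bounce: vy ← 0.63·8.208 = 5.171
Arc 3: start y=0.000, vy=5.171 → t=1.055, apex=1.364, x_land=23.341, impact vy=-5.171
  bounce: vy ← 0.63·5.171 = 3.258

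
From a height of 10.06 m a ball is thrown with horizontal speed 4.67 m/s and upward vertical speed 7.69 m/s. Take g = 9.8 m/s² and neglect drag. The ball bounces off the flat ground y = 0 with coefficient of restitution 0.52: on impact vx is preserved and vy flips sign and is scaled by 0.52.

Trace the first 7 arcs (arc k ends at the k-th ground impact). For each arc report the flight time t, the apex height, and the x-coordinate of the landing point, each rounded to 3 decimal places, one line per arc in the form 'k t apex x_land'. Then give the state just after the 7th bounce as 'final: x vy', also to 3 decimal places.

1 2.418 13.077 11.294
2 1.699 3.536 19.228
3 0.883 0.956 23.354
4 0.459 0.259 25.499
5 0.239 0.070 26.615
6 0.124 0.019 27.195
7 0.065 0.005 27.497
final: 27.497 0.165

Arc 1: start y=10.060, vy=7.690 → t=2.418, apex=13.077, x_land=11.294, impact vy=-16.010
  bounce: vy ← 0.52·16.010 = 8.325
Arc 2: start y=0.000, vy=8.325 → t=1.699, apex=3.536, x_land=19.228, impact vy=-8.325
  bounce: vy ← 0.52·8.325 = 4.329
Arc 3: start y=0.000, vy=4.329 → t=0.883, apex=0.956, x_land=23.354, impact vy=-4.329
  bounce: vy ← 0.52·4.329 = 2.251
Arc 4: start y=0.000, vy=2.251 → t=0.459, apex=0.259, x_land=25.499, impact vy=-2.251
  bounce: vy ← 0.52·2.251 = 1.171
Arc 5: start y=0.000, vy=1.171 → t=0.239, apex=0.070, x_land=26.615, impact vy=-1.171
  bounce: vy ← 0.52·1.171 = 0.609
Arc 6: start y=0.000, vy=0.609 → t=0.124, apex=0.019, x_land=27.195, impact vy=-0.609
  bounce: vy ← 0.52·0.609 = 0.317
Arc 7: start y=0.000, vy=0.317 → t=0.065, apex=0.005, x_land=27.497, impact vy=-0.317
  bounce: vy ← 0.52·0.317 = 0.165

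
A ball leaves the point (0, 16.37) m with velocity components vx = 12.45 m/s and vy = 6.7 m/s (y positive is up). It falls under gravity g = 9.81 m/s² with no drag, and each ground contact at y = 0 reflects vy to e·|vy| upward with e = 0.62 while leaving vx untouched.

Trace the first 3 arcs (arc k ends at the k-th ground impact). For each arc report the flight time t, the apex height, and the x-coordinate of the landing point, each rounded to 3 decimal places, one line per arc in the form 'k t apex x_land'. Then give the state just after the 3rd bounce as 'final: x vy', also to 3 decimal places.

Arc 1: start y=16.370, vy=6.700 → t=2.633, apex=18.658, x_land=32.785, impact vy=-19.133
  bounce: vy ← 0.62·19.133 = 11.862
Arc 2: start y=0.000, vy=11.862 → t=2.418, apex=7.172, x_land=62.894, impact vy=-11.862
  bounce: vy ← 0.62·11.862 = 7.355
Arc 3: start y=0.000, vy=7.355 → t=1.499, apex=2.757, x_land=81.562, impact vy=-7.355
  bounce: vy ← 0.62·7.355 = 4.560

1 2.633 18.658 32.785
2 2.418 7.172 62.894
3 1.499 2.757 81.562
final: 81.562 4.560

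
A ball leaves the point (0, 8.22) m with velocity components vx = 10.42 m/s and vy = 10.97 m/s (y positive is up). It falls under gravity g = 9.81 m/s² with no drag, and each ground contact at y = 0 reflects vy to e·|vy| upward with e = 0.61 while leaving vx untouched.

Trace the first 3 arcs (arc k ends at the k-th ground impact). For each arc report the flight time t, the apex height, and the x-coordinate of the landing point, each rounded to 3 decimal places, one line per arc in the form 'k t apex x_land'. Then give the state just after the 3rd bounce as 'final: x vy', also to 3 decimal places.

1 2.829 14.354 29.477
2 2.087 5.341 51.224
3 1.273 1.987 64.489
final: 64.489 3.809

Arc 1: start y=8.220, vy=10.970 → t=2.829, apex=14.354, x_land=29.477, impact vy=-16.781
  bounce: vy ← 0.61·16.781 = 10.237
Arc 2: start y=0.000, vy=10.237 → t=2.087, apex=5.341, x_land=51.224, impact vy=-10.237
  bounce: vy ← 0.61·10.237 = 6.244
Arc 3: start y=0.000, vy=6.244 → t=1.273, apex=1.987, x_land=64.489, impact vy=-6.244
  bounce: vy ← 0.61·6.244 = 3.809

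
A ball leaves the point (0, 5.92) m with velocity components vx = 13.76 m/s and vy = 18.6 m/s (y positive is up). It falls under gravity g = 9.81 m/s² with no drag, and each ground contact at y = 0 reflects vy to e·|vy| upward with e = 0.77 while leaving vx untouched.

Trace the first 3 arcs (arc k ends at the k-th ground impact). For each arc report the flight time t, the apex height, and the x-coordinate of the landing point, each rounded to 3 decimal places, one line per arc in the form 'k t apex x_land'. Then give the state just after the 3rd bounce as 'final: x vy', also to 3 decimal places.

1 4.087 23.553 56.242
2 3.375 13.965 102.676
3 2.598 8.280 138.431
final: 138.431 9.814

Arc 1: start y=5.920, vy=18.600 → t=4.087, apex=23.553, x_land=56.242, impact vy=-21.497
  bounce: vy ← 0.77·21.497 = 16.552
Arc 2: start y=0.000, vy=16.552 → t=3.375, apex=13.965, x_land=102.676, impact vy=-16.552
  bounce: vy ← 0.77·16.552 = 12.745
Arc 3: start y=0.000, vy=12.745 → t=2.598, apex=8.280, x_land=138.431, impact vy=-12.745
  bounce: vy ← 0.77·12.745 = 9.814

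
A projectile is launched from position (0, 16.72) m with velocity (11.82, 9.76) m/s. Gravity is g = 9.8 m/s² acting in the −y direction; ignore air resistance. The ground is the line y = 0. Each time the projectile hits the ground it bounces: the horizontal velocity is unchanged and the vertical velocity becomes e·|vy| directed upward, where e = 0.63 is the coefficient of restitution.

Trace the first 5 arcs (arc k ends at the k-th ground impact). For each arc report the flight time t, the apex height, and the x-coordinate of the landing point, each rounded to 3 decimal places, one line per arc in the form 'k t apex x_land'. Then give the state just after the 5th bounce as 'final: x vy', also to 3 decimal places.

Arc 1: start y=16.720, vy=9.760 → t=3.095, apex=21.580, x_land=36.577, impact vy=-20.566
  bounce: vy ← 0.63·20.566 = 12.957
Arc 2: start y=0.000, vy=12.957 → t=2.644, apex=8.565, x_land=67.832, impact vy=-12.957
  bounce: vy ← 0.63·12.957 = 8.163
Arc 3: start y=0.000, vy=8.163 → t=1.666, apex=3.400, x_land=87.522, impact vy=-8.163
  bounce: vy ← 0.63·8.163 = 5.143
Arc 4: start y=0.000, vy=5.143 → t=1.049, apex=1.349, x_land=99.927, impact vy=-5.143
  bounce: vy ← 0.63·5.143 = 3.240
Arc 5: start y=0.000, vy=3.240 → t=0.661, apex=0.536, x_land=107.743, impact vy=-3.240
  bounce: vy ← 0.63·3.240 = 2.041

1 3.095 21.580 36.577
2 2.644 8.565 67.832
3 1.666 3.400 87.522
4 1.049 1.349 99.927
5 0.661 0.536 107.743
final: 107.743 2.041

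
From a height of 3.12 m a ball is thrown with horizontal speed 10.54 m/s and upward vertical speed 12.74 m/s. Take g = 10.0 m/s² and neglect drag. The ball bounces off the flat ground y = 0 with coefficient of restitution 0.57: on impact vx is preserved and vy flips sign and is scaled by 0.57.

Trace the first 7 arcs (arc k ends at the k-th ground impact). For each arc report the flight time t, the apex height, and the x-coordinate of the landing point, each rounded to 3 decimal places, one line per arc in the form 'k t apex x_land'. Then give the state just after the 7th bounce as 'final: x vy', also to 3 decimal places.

Arc 1: start y=3.120, vy=12.740 → t=2.773, apex=11.235, x_land=29.228, impact vy=-14.990
  bounce: vy ← 0.57·14.990 = 8.544
Arc 2: start y=0.000, vy=8.544 → t=1.709, apex=3.650, x_land=47.239, impact vy=-8.544
  bounce: vy ← 0.57·8.544 = 4.870
Arc 3: start y=0.000, vy=4.870 → t=0.974, apex=1.186, x_land=57.506, impact vy=-4.870
  bounce: vy ← 0.57·4.870 = 2.776
Arc 4: start y=0.000, vy=2.776 → t=0.555, apex=0.385, x_land=63.358, impact vy=-2.776
  bounce: vy ← 0.57·2.776 = 1.582
Arc 5: start y=0.000, vy=1.582 → t=0.316, apex=0.125, x_land=66.694, impact vy=-1.582
  bounce: vy ← 0.57·1.582 = 0.902
Arc 6: start y=0.000, vy=0.902 → t=0.180, apex=0.041, x_land=68.595, impact vy=-0.902
  bounce: vy ← 0.57·0.902 = 0.514
Arc 7: start y=0.000, vy=0.514 → t=0.103, apex=0.013, x_land=69.679, impact vy=-0.514
  bounce: vy ← 0.57·0.514 = 0.293

1 2.773 11.235 29.228
2 1.709 3.650 47.239
3 0.974 1.186 57.506
4 0.555 0.385 63.358
5 0.316 0.125 66.694
6 0.180 0.041 68.595
7 0.103 0.013 69.679
final: 69.679 0.293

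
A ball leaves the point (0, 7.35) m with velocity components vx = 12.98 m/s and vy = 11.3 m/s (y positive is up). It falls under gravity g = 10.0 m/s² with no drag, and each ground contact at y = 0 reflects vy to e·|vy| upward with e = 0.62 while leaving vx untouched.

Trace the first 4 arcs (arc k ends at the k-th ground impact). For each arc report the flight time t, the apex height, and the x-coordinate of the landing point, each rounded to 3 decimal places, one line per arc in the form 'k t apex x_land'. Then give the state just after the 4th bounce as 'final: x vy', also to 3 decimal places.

Arc 1: start y=7.350, vy=11.300 → t=2.787, apex=13.735, x_land=36.180, impact vy=-16.574
  bounce: vy ← 0.62·16.574 = 10.276
Arc 2: start y=0.000, vy=10.276 → t=2.055, apex=5.280, x_land=62.856, impact vy=-10.276
  bounce: vy ← 0.62·10.276 = 6.371
Arc 3: start y=0.000, vy=6.371 → t=1.274, apex=2.029, x_land=79.395, impact vy=-6.371
  bounce: vy ← 0.62·6.371 = 3.950
Arc 4: start y=0.000, vy=3.950 → t=0.790, apex=0.780, x_land=89.649, impact vy=-3.950
  bounce: vy ← 0.62·3.950 = 2.449

1 2.787 13.735 36.180
2 2.055 5.280 62.856
3 1.274 2.029 79.395
4 0.790 0.780 89.649
final: 89.649 2.449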